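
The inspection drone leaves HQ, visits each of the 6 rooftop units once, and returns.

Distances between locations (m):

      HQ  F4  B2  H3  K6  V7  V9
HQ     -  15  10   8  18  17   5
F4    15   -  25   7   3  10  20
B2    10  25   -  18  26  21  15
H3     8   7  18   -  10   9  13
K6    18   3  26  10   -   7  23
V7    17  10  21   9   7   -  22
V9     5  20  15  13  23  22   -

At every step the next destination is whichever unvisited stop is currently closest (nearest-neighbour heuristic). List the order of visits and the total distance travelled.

66 m along HQ → V9 → H3 → F4 → K6 → V7 → B2 → HQ.

HQ → [V9:5 / H3:8 / B2:10 / F4:15 / V7:17 / K6:18] → V9 (5)
V9 → [H3:13 / B2:15 / F4:20 / V7:22 / K6:23] → H3 (13)
H3 → [F4:7 / V7:9 / K6:10 / B2:18] → F4 (7)
F4 → [K6:3 / V7:10 / B2:25] → K6 (3)
K6 → [V7:7 / B2:26] → V7 (7)
V7 → [B2:21] → B2 (21)
Return B2→HQ: 10.
Total = 5 + 13 + 7 + 3 + 7 + 21 + 10 = 66.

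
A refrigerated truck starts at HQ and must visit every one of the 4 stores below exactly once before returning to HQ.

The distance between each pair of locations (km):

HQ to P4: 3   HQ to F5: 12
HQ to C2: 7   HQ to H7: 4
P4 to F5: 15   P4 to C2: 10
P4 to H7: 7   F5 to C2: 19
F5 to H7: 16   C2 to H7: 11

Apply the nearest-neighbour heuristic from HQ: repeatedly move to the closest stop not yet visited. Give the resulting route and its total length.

HQ → [P4:3 / H7:4 / C2:7 / F5:12] → P4 (3)
P4 → [H7:7 / C2:10 / F5:15] → H7 (7)
H7 → [C2:11 / F5:16] → C2 (11)
C2 → [F5:19] → F5 (19)
Return F5→HQ: 12.
Total = 3 + 7 + 11 + 19 + 12 = 52.

Nearest-neighbour total = 52 km; route HQ → P4 → H7 → C2 → F5 → HQ.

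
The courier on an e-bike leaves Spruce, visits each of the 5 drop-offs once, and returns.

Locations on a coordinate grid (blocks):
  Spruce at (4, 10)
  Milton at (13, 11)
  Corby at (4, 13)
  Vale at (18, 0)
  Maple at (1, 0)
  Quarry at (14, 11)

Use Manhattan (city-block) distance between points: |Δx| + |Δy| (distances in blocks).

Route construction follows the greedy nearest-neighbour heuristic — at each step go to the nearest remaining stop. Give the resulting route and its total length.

From Spruce: distances to unvisited — Corby=3, Milton=10, Quarry=11, Maple=13, Vale=24. Nearest is Corby (3).
From Corby: distances to unvisited — Milton=11, Quarry=12, Maple=16, Vale=27. Nearest is Milton (11).
From Milton: distances to unvisited — Quarry=1, Vale=16, Maple=23. Nearest is Quarry (1).
From Quarry: distances to unvisited — Vale=15, Maple=24. Nearest is Vale (15).
From Vale: distances to unvisited — Maple=17. Nearest is Maple (17).
Return Maple→Spruce: 13.
Total = 3 + 11 + 1 + 15 + 17 + 13 = 60.

60 blocks along Spruce → Corby → Milton → Quarry → Vale → Maple → Spruce.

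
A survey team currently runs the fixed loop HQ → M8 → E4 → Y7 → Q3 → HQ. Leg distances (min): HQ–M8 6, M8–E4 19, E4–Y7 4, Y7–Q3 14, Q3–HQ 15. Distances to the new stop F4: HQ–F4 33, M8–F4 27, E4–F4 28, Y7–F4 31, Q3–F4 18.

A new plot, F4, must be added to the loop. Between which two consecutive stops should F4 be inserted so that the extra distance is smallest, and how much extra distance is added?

Insertion cost between consecutive stops i–j is d(i,F4) + d(F4,j) − d(i,j):
  between HQ and M8: 33 + 27 − 6 = 54
  between M8 and E4: 27 + 28 − 19 = 36
  between E4 and Y7: 28 + 31 − 4 = 55
  between Y7 and Q3: 31 + 18 − 14 = 35
  between Q3 and HQ: 18 + 33 − 15 = 36
Cheapest insertion is between Y7 and Q3, adding 35.
New total = 58 + 35 = 93.

+35 min — insert F4 between Y7 and Q3.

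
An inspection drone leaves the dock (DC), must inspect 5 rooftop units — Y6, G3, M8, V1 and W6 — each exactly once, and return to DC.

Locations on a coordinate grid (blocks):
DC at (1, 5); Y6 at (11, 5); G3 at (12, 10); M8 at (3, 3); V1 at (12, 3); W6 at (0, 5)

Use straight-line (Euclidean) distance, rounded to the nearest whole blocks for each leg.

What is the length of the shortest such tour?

Shortest round trip = 33 blocks.

There are 60 distinct closed tours to check (reversals are equivalent).
DC → Y6 → G3 → M8 → V1 → W6 → DC: 10+5+11+9+12+1 = 48
DC → Y6 → G3 → M8 → W6 → V1 → DC: 10+5+11+4+12+11 = 53
DC → Y6 → G3 → V1 → M8 → W6 → DC: 10+5+7+9+4+1 = 36
DC → Y6 → G3 → V1 → W6 → M8 → DC: 10+5+7+12+4+3 = 41
DC → Y6 → G3 → W6 → M8 → V1 → DC: 10+5+13+4+9+11 = 52
DC → Y6 → G3 → W6 → V1 → M8 → DC: 10+5+13+12+9+3 = 52
DC → Y6 → M8 → G3 → V1 → W6 → DC: 10+8+11+7+12+1 = 49
DC → Y6 → M8 → G3 → W6 → V1 → DC: 10+8+11+13+12+11 = 65
DC → Y6 → M8 → V1 → G3 → W6 → DC: 10+8+9+7+13+1 = 48
DC → Y6 → M8 → V1 → W6 → G3 → DC: 10+8+9+12+13+12 = 64
DC → Y6 → M8 → W6 → G3 → V1 → DC: 10+8+4+13+7+11 = 53
DC → Y6 → M8 → W6 → V1 → G3 → DC: 10+8+4+12+7+12 = 53
DC → Y6 → V1 → G3 → M8 → W6 → DC: 10+2+7+11+4+1 = 35
DC → Y6 → V1 → G3 → W6 → M8 → DC: 10+2+7+13+4+3 = 39
… (46 more)
DC → G3 → Y6 → V1 → M8 → W6 → DC: 12+5+2+9+4+1 = 33  ← best
The minimum is 33.
One optimal route: DC → G3 → Y6 → V1 → M8 → W6 → DC (or its reverse).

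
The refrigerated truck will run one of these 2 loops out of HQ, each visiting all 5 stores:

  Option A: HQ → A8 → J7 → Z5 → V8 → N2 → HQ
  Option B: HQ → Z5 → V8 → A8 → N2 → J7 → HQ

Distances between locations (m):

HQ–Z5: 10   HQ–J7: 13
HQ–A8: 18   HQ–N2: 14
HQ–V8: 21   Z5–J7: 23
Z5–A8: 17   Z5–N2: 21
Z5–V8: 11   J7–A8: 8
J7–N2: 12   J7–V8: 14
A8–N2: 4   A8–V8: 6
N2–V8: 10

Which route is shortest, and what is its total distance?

Shortest is Option B, total 56 m.

Option A: 18 + 8 + 23 + 11 + 10 + 14 = 84
Option B: 10 + 11 + 6 + 4 + 12 + 13 = 56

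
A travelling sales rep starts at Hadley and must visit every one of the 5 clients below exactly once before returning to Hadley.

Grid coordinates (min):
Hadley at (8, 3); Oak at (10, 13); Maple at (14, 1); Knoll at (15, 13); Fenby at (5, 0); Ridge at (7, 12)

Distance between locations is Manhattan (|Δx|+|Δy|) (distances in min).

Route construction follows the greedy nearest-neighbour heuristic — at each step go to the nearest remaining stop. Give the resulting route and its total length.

Nearest-neighbour total = 48 min; route Hadley → Fenby → Maple → Knoll → Oak → Ridge → Hadley.

Hadley → [Fenby:6 / Maple:8 / Ridge:10 / Oak:12 / Knoll:17] → Fenby (6)
Fenby → [Maple:10 / Ridge:14 / Oak:18 / Knoll:23] → Maple (10)
Maple → [Knoll:13 / Oak:16 / Ridge:18] → Knoll (13)
Knoll → [Oak:5 / Ridge:9] → Oak (5)
Oak → [Ridge:4] → Ridge (4)
Return Ridge→Hadley: 10.
Total = 6 + 10 + 13 + 5 + 4 + 10 = 48.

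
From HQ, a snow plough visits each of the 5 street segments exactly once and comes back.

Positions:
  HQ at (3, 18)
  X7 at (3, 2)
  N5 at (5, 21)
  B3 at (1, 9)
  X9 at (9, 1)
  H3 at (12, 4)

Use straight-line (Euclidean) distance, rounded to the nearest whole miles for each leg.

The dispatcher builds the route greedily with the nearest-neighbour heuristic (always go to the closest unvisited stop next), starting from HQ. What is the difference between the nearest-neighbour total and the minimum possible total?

HQ: N5=4, B3=9, X7=16, H3=17, X9=18 ⇒ N5
N5: B3=13, H3=18, X7=19, X9=20 ⇒ B3
B3: X7=7, X9=11, H3=12 ⇒ X7
X7: X9=6, H3=9 ⇒ X9
X9: H3=4 ⇒ H3
NN route HQ → N5 → B3 → X7 → X9 → H3 → HQ costs 51.
Optimal: HQ → N5 → H3 → X9 → X7 → B3 → HQ costs 48 (by enumerating all 60 distinct tours).
Excess = 51 − 48 = 3.

The nearest-neighbour route is 3 miles longer than optimal.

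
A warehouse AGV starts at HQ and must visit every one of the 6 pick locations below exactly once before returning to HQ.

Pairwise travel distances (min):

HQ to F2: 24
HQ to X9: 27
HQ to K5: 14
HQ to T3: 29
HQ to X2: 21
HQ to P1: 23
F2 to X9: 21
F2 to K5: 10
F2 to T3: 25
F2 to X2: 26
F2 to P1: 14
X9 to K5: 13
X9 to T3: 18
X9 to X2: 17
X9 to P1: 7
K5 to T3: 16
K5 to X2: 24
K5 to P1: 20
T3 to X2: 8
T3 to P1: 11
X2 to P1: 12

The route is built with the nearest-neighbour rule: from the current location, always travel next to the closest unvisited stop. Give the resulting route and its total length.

Total distance 99 min via the nearest-neighbour route HQ → K5 → F2 → P1 → X9 → X2 → T3 → HQ.

HQ → [K5:14 / X2:21 / P1:23 / F2:24 / X9:27 / T3:29] → K5 (14)
K5 → [F2:10 / X9:13 / T3:16 / P1:20 / X2:24] → F2 (10)
F2 → [P1:14 / X9:21 / T3:25 / X2:26] → P1 (14)
P1 → [X9:7 / T3:11 / X2:12] → X9 (7)
X9 → [X2:17 / T3:18] → X2 (17)
X2 → [T3:8] → T3 (8)
Return T3→HQ: 29.
Total = 14 + 10 + 14 + 7 + 17 + 8 + 29 = 99.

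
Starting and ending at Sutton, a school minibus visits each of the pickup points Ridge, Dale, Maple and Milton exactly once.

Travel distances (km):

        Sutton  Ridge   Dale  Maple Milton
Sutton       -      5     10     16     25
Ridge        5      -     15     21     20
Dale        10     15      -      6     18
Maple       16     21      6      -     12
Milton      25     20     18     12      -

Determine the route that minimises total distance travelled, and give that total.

Shortest round trip = 53 km.

There are 12 distinct closed tours to check (reversals are equivalent).
Sutton-Ridge-Dale-Maple-Milton-Sutton: 5+15+6+12+25 = 63
Sutton-Ridge-Dale-Milton-Maple-Sutton: 5+15+18+12+16 = 66
Sutton-Ridge-Maple-Dale-Milton-Sutton: 5+21+6+18+25 = 75
Sutton-Ridge-Maple-Milton-Dale-Sutton: 5+21+12+18+10 = 66
Sutton-Ridge-Milton-Dale-Maple-Sutton: 5+20+18+6+16 = 65
Sutton-Ridge-Milton-Maple-Dale-Sutton: 5+20+12+6+10 = 53
Sutton-Dale-Ridge-Maple-Milton-Sutton: 10+15+21+12+25 = 83
Sutton-Dale-Ridge-Milton-Maple-Sutton: 10+15+20+12+16 = 73
Sutton-Dale-Maple-Ridge-Milton-Sutton: 10+6+21+20+25 = 82
Sutton-Dale-Milton-Ridge-Maple-Sutton: 10+18+20+21+16 = 85
Sutton-Maple-Ridge-Dale-Milton-Sutton: 16+21+15+18+25 = 95
Sutton-Maple-Dale-Ridge-Milton-Sutton: 16+6+15+20+25 = 82
The minimum is 53.
One optimal route: Sutton → Ridge → Milton → Maple → Dale → Sutton (or its reverse).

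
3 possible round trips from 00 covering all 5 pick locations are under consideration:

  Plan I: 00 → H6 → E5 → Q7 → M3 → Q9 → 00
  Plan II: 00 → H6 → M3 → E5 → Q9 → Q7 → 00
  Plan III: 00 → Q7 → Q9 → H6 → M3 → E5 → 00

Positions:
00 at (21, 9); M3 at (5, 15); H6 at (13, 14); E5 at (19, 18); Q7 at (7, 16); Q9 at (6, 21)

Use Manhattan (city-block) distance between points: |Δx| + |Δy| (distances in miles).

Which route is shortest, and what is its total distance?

74 miles — Plan I is the shortest.

Plan I: 13 + 10 + 14 + 3 + 7 + 27 = 74
Plan II: 13 + 9 + 17 + 16 + 6 + 21 = 82
Plan III: 21 + 6 + 14 + 9 + 17 + 11 = 78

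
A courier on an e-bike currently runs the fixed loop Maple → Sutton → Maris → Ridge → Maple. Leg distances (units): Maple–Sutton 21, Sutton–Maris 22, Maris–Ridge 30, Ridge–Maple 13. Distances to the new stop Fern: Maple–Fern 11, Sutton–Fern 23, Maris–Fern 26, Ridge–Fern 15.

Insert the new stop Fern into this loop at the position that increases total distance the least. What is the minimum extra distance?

+11 — insert Fern between Maris and Ridge.

Insertion cost between consecutive stops i–j is d(i,Fern) + d(Fern,j) − d(i,j):
  between Maple and Sutton: 11 + 23 − 21 = 13
  between Sutton and Maris: 23 + 26 − 22 = 27
  between Maris and Ridge: 26 + 15 − 30 = 11
  between Ridge and Maple: 15 + 11 − 13 = 13
Cheapest insertion is between Maris and Ridge, adding 11.
New total = 86 + 11 = 97.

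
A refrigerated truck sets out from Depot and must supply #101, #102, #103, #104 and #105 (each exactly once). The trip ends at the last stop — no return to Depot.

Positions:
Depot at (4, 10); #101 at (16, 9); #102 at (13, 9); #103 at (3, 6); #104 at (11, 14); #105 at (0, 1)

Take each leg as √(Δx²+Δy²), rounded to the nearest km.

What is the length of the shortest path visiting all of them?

There are 5! = 120 possible orderings.
Depot → #101 → #102 → #103 → #104 → #105: 12+3+10+11+17 = 53
Depot → #101 → #102 → #103 → #105 → #104: 12+3+10+6+17 = 48
Depot → #101 → #102 → #104 → #103 → #105: 12+3+5+11+6 = 37
Depot → #101 → #102 → #104 → #105 → #103: 12+3+5+17+6 = 43
Depot → #101 → #102 → #105 → #103 → #104: 12+3+15+6+11 = 47
Depot → #101 → #102 → #105 → #104 → #103: 12+3+15+17+11 = 58
Depot → #101 → #103 → #102 → #104 → #105: 12+13+10+5+17 = 57
Depot → #101 → #103 → #102 → #105 → #104: 12+13+10+15+17 = 67
Depot → #101 → #103 → #104 → #102 → #105: 12+13+11+5+15 = 56
Depot → #101 → #103 → #104 → #105 → #102: 12+13+11+17+15 = 68
Depot → #101 → #103 → #105 → #102 → #104: 12+13+6+15+5 = 51
Depot → #101 → #103 → #105 → #104 → #102: 12+13+6+17+5 = 53
Depot → #101 → #104 → #102 → #103 → #105: 12+7+5+10+6 = 40
Depot → #101 → #104 → #102 → #105 → #103: 12+7+5+15+6 = 45
… (106 more)
Depot → #104 → #101 → #102 → #103 → #105: 8+7+3+10+6 = 34  ← best
The minimum is 34.
One shortest path: Depot → #104 → #101 → #102 → #103 → #105.

Minimum one-way distance = 34 km.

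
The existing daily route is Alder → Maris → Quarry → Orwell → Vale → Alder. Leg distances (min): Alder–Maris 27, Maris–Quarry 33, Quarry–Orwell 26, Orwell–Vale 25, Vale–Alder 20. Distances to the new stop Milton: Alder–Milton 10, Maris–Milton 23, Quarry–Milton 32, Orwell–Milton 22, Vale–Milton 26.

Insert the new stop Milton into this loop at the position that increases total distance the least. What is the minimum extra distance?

Insertion cost between consecutive stops i–j is d(i,Milton) + d(Milton,j) − d(i,j):
  between Alder and Maris: 10 + 23 − 27 = 6
  between Maris and Quarry: 23 + 32 − 33 = 22
  between Quarry and Orwell: 32 + 22 − 26 = 28
  between Orwell and Vale: 22 + 26 − 25 = 23
  between Vale and Alder: 26 + 10 − 20 = 16
Cheapest insertion is between Alder and Maris, adding 6.
New total = 131 + 6 = 137.

Minimum extra distance: 6 min, inserting Milton between Alder and Maris.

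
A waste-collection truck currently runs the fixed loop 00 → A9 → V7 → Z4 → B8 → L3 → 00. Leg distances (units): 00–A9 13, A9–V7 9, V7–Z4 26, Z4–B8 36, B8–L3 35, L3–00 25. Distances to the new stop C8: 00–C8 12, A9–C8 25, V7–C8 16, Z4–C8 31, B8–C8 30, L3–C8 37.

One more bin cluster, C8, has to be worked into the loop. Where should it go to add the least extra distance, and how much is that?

+21 — insert C8 between V7 and Z4.

Insertion cost between consecutive stops i–j is d(i,C8) + d(C8,j) − d(i,j):
  between 00 and A9: 12 + 25 − 13 = 24
  between A9 and V7: 25 + 16 − 9 = 32
  between V7 and Z4: 16 + 31 − 26 = 21
  between Z4 and B8: 31 + 30 − 36 = 25
  between B8 and L3: 30 + 37 − 35 = 32
  between L3 and 00: 37 + 12 − 25 = 24
Cheapest insertion is between V7 and Z4, adding 21.
New total = 144 + 21 = 165.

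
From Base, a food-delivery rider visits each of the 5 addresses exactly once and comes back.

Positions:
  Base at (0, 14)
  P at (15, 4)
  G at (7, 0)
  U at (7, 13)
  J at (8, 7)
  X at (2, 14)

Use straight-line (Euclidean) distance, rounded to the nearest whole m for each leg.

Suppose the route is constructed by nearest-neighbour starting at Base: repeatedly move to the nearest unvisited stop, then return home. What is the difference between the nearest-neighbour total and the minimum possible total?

Base: X=2, U=7, J=11, G=16, P=18 ⇒ X
X: U=5, J=9, G=15, P=16 ⇒ U
U: J=6, P=12, G=13 ⇒ J
J: G=7, P=8 ⇒ G
G: P=9 ⇒ P
NN route Base → X → U → J → G → P → Base costs 47.
Optimal: Base → G → P → J → U → X → Base costs 46 (by enumerating all 60 distinct tours).
Excess = 47 − 46 = 1.

1 m longer than the optimal tour.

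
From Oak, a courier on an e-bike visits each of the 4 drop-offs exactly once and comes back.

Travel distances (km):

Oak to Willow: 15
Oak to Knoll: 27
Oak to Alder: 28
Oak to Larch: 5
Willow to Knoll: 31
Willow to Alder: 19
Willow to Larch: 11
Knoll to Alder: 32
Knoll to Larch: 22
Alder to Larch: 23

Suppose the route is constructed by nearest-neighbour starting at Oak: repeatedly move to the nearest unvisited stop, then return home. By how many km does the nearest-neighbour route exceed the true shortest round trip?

From Oak: Larch=5, Willow=15, Knoll=27, Alder=28 → choose Larch (5).
From Larch: Willow=11, Knoll=22, Alder=23 → choose Willow (11).
From Willow: Alder=19, Knoll=31 → choose Alder (19).
From Alder: Knoll=32 → choose Knoll (32).
NN route Oak → Larch → Willow → Alder → Knoll → Oak costs 94.
Optimal: Oak → Willow → Alder → Knoll → Larch → Oak costs 93 (by enumerating all 12 distinct tours).
Excess = 94 − 93 = 1.

1 km longer than the optimal tour.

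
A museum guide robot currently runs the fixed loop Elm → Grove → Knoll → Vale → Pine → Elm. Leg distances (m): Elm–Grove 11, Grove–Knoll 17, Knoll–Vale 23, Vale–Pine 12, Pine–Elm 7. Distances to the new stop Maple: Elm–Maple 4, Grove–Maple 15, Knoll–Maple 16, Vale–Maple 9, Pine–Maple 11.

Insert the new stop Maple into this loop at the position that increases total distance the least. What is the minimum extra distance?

Insertion cost between consecutive stops i–j is d(i,Maple) + d(Maple,j) − d(i,j):
  between Elm and Grove: 4 + 15 − 11 = 8
  between Grove and Knoll: 15 + 16 − 17 = 14
  between Knoll and Vale: 16 + 9 − 23 = 2
  between Vale and Pine: 9 + 11 − 12 = 8
  between Pine and Elm: 11 + 4 − 7 = 8
Cheapest insertion is between Knoll and Vale, adding 2.
New total = 70 + 2 = 72.

Minimum extra distance: 2 m, inserting Maple between Knoll and Vale.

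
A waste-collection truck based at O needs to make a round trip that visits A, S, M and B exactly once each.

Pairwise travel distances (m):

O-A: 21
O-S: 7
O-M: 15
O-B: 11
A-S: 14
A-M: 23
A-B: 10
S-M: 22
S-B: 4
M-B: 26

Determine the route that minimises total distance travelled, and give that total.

Minimum total distance: 59 m.

O-A-S-M-B-O: 21+14+22+26+11 = 94
O-A-S-B-M-O: 21+14+4+26+15 = 80
O-A-M-S-B-O: 21+23+22+4+11 = 81
O-A-M-B-S-O: 21+23+26+4+7 = 81
O-A-B-S-M-O: 21+10+4+22+15 = 72
O-A-B-M-S-O: 21+10+26+22+7 = 86
O-S-A-M-B-O: 7+14+23+26+11 = 81
O-S-A-B-M-O: 7+14+10+26+15 = 72
O-S-M-A-B-O: 7+22+23+10+11 = 73
O-S-B-A-M-O: 7+4+10+23+15 = 59
O-M-A-S-B-O: 15+23+14+4+11 = 67
O-M-S-A-B-O: 15+22+14+10+11 = 72
The minimum is 59.
One optimal route: O → S → B → A → M → O (or its reverse).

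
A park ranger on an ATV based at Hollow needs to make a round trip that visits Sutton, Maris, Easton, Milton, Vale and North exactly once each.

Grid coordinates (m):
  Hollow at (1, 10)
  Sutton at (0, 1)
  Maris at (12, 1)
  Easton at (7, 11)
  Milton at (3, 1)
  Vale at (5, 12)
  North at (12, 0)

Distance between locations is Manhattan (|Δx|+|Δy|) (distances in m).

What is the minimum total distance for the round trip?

Hollow → Sutton → Maris → Easton → Milton → Vale → North → Hollow: 10+12+15+14+13+19+21 = 104
Hollow → Sutton → Maris → Easton → Milton → North → Vale → Hollow: 10+12+15+14+10+19+6 = 86
Hollow → Sutton → Maris → Easton → Vale → Milton → North → Hollow: 10+12+15+3+13+10+21 = 84
Hollow → Sutton → Maris → Easton → Vale → North → Milton → Hollow: 10+12+15+3+19+10+11 = 80
Hollow → Sutton → Maris → Easton → North → Milton → Vale → Hollow: 10+12+15+16+10+13+6 = 82
Hollow → Sutton → Maris → Easton → North → Vale → Milton → Hollow: 10+12+15+16+19+13+11 = 96
Hollow → Sutton → Maris → Milton → Easton → Vale → North → Hollow: 10+12+9+14+3+19+21 = 88
Hollow → Sutton → Maris → Milton → Easton → North → Vale → Hollow: 10+12+9+14+16+19+6 = 86
… (352 more)
Hollow → Sutton → Milton → Maris → North → Easton → Vale → Hollow: 10+3+9+1+16+3+6 = 48  ← best
The minimum is 48.
One optimal route: Hollow → Sutton → Milton → Maris → North → Easton → Vale → Hollow (or its reverse).

48 m — the shortest possible round trip.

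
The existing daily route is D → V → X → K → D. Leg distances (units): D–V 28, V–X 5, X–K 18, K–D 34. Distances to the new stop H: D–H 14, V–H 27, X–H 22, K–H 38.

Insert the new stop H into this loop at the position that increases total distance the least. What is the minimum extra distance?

Insertion cost between consecutive stops i–j is d(i,H) + d(H,j) − d(i,j):
  between D and V: 14 + 27 − 28 = 13
  between V and X: 27 + 22 − 5 = 44
  between X and K: 22 + 38 − 18 = 42
  between K and D: 38 + 14 − 34 = 18
Cheapest insertion is between D and V, adding 13.
New total = 85 + 13 = 98.

+13 — insert H between D and V.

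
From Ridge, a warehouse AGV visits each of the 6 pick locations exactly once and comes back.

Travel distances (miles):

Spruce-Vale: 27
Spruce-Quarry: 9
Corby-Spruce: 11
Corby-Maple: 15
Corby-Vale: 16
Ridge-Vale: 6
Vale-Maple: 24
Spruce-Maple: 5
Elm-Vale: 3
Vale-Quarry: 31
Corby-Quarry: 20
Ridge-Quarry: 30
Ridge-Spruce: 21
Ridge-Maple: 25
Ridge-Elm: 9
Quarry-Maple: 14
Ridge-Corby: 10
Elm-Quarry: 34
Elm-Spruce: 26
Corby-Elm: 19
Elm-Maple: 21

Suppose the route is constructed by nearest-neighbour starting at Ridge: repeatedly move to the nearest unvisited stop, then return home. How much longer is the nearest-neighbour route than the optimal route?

From Ridge: Vale=6, Elm=9, Corby=10, Spruce=21, Maple=25, Quarry=30 → choose Vale (6).
From Vale: Elm=3, Corby=16, Maple=24, Spruce=27, Quarry=31 → choose Elm (3).
From Elm: Corby=19, Maple=21, Spruce=26, Quarry=34 → choose Corby (19).
From Corby: Spruce=11, Maple=15, Quarry=20 → choose Spruce (11).
From Spruce: Maple=5, Quarry=9 → choose Maple (5).
From Maple: Quarry=14 → choose Quarry (14).
NN route Ridge → Vale → Elm → Corby → Spruce → Maple → Quarry → Ridge costs 88.
Optimal: Ridge → Corby → Spruce → Quarry → Maple → Elm → Vale → Ridge costs 74 (by enumerating all 360 distinct tours).
Excess = 88 − 74 = 14.

14 miles longer than the optimal tour.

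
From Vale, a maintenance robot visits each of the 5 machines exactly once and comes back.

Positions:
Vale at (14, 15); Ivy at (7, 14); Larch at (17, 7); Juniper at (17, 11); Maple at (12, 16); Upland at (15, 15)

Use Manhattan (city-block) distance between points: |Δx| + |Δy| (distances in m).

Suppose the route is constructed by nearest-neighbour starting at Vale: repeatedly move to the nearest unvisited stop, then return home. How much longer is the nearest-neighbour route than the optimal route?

From Vale: Upland=1, Maple=3, Juniper=7, Ivy=8, Larch=11 → choose Upland (1).
From Upland: Maple=4, Juniper=6, Ivy=9, Larch=10 → choose Maple (4).
From Maple: Ivy=7, Juniper=10, Larch=14 → choose Ivy (7).
From Ivy: Juniper=13, Larch=17 → choose Juniper (13).
From Juniper: Larch=4 → choose Larch (4).
NN route Vale → Upland → Maple → Ivy → Juniper → Larch → Vale costs 40.
Optimal: Vale → Maple → Ivy → Larch → Juniper → Upland → Vale costs 38 (by enumerating all 60 distinct tours).
Excess = 40 − 38 = 2.

Excess over optimum: 2 m.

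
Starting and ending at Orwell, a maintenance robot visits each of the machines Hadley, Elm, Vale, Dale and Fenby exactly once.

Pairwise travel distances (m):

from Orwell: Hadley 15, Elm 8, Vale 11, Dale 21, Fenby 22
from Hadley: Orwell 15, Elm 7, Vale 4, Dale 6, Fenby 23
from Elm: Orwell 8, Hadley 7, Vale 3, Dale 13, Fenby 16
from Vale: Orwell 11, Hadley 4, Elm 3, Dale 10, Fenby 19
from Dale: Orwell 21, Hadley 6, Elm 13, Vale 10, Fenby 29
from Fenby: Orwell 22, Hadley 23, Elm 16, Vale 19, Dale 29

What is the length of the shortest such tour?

Minimum total distance: 72 m.

There are 60 distinct closed tours to check (reversals are equivalent).
Orwell → Hadley → Elm → Vale → Dale → Fenby → Orwell: 15+7+3+10+29+22 = 86
Orwell → Hadley → Elm → Vale → Fenby → Dale → Orwell: 15+7+3+19+29+21 = 94
Orwell → Hadley → Elm → Dale → Vale → Fenby → Orwell: 15+7+13+10+19+22 = 86
Orwell → Hadley → Elm → Dale → Fenby → Vale → Orwell: 15+7+13+29+19+11 = 94
Orwell → Hadley → Elm → Fenby → Vale → Dale → Orwell: 15+7+16+19+10+21 = 88
Orwell → Hadley → Elm → Fenby → Dale → Vale → Orwell: 15+7+16+29+10+11 = 88
Orwell → Hadley → Vale → Elm → Dale → Fenby → Orwell: 15+4+3+13+29+22 = 86
Orwell → Hadley → Vale → Elm → Fenby → Dale → Orwell: 15+4+3+16+29+21 = 88
Orwell → Hadley → Vale → Dale → Elm → Fenby → Orwell: 15+4+10+13+16+22 = 80
Orwell → Hadley → Vale → Dale → Fenby → Elm → Orwell: 15+4+10+29+16+8 = 82
Orwell → Hadley → Vale → Fenby → Elm → Dale → Orwell: 15+4+19+16+13+21 = 88
Orwell → Hadley → Vale → Fenby → Dale → Elm → Orwell: 15+4+19+29+13+8 = 88
Orwell → Hadley → Dale → Elm → Vale → Fenby → Orwell: 15+6+13+3+19+22 = 78
Orwell → Hadley → Dale → Elm → Fenby → Vale → Orwell: 15+6+13+16+19+11 = 80
… (46 more)
Orwell → Hadley → Dale → Vale → Elm → Fenby → Orwell: 15+6+10+3+16+22 = 72  ← best
The minimum is 72.
One optimal route: Orwell → Hadley → Dale → Vale → Elm → Fenby → Orwell (or its reverse).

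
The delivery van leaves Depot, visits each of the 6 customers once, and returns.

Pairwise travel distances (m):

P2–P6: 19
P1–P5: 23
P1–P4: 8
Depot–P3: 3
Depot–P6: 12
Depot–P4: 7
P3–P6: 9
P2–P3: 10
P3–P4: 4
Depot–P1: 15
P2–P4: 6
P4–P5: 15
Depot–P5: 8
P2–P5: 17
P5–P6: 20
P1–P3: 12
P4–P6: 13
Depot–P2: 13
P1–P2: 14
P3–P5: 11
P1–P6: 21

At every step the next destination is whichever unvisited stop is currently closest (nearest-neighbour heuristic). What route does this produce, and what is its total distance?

76 m along Depot → P3 → P4 → P2 → P1 → P6 → P5 → Depot.

At Depot the remaining stops are P3 3, P4 7, P5 8, P6 12, P2 13, P1 15; go to P3.
At P3 the remaining stops are P4 4, P6 9, P2 10, P5 11, P1 12; go to P4.
At P4 the remaining stops are P2 6, P1 8, P6 13, P5 15; go to P2.
At P2 the remaining stops are P1 14, P5 17, P6 19; go to P1.
At P1 the remaining stops are P6 21, P5 23; go to P6.
At P6 the remaining stops are P5 20; go to P5.
Return P5→Depot: 8.
Total = 3 + 4 + 6 + 14 + 21 + 20 + 8 = 76.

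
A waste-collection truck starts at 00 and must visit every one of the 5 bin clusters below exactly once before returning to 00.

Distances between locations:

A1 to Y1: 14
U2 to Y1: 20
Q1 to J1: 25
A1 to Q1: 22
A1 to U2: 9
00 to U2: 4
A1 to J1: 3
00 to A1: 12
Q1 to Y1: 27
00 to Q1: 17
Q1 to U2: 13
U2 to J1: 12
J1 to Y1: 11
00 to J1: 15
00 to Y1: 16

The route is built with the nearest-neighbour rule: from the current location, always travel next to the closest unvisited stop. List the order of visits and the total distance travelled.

At 00 the remaining stops are U2 4, A1 12, J1 15, Y1 16, Q1 17; go to U2.
At U2 the remaining stops are A1 9, J1 12, Q1 13, Y1 20; go to A1.
At A1 the remaining stops are J1 3, Y1 14, Q1 22; go to J1.
At J1 the remaining stops are Y1 11, Q1 25; go to Y1.
At Y1 the remaining stops are Q1 27; go to Q1.
Return Q1→00: 17.
Total = 4 + 9 + 3 + 11 + 27 + 17 = 71.

Total distance 71 via the nearest-neighbour route 00 → U2 → A1 → J1 → Y1 → Q1 → 00.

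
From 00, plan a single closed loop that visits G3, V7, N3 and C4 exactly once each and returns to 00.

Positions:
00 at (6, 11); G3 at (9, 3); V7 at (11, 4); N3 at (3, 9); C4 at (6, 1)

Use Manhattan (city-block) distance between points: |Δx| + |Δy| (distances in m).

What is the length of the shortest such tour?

00 - G3 - V7 - N3 - C4 - 00: 11+3+13+11+10 = 48
00 - G3 - V7 - C4 - N3 - 00: 11+3+8+11+5 = 38
00 - G3 - N3 - V7 - C4 - 00: 11+12+13+8+10 = 54
00 - G3 - N3 - C4 - V7 - 00: 11+12+11+8+12 = 54
00 - G3 - C4 - V7 - N3 - 00: 11+5+8+13+5 = 42
00 - G3 - C4 - N3 - V7 - 00: 11+5+11+13+12 = 52
00 - V7 - G3 - N3 - C4 - 00: 12+3+12+11+10 = 48
00 - V7 - G3 - C4 - N3 - 00: 12+3+5+11+5 = 36
00 - V7 - N3 - G3 - C4 - 00: 12+13+12+5+10 = 52
00 - V7 - C4 - G3 - N3 - 00: 12+8+5+12+5 = 42
00 - N3 - G3 - V7 - C4 - 00: 5+12+3+8+10 = 38
00 - N3 - V7 - G3 - C4 - 00: 5+13+3+5+10 = 36
The minimum is 36.
One optimal route: 00 → V7 → G3 → C4 → N3 → 00 (or its reverse).

36 m — the shortest possible round trip.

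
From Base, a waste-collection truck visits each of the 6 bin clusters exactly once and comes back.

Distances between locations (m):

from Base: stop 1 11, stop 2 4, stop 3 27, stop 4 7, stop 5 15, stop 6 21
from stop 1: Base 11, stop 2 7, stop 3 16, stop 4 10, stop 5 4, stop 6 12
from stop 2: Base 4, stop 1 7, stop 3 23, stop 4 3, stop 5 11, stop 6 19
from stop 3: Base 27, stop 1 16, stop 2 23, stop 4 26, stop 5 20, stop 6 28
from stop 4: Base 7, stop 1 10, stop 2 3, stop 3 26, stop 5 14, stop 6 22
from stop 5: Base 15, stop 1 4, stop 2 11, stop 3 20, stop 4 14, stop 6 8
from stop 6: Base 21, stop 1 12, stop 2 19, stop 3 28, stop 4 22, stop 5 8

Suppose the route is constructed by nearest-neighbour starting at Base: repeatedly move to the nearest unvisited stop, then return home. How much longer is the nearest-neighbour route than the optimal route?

From Base: stop 2=4, stop 4=7, stop 1=11, stop 5=15, stop 6=21, stop 3=27 → choose stop 2 (4).
From stop 2: stop 4=3, stop 1=7, stop 5=11, stop 6=19, stop 3=23 → choose stop 4 (3).
From stop 4: stop 1=10, stop 5=14, stop 6=22, stop 3=26 → choose stop 1 (10).
From stop 1: stop 5=4, stop 6=12, stop 3=16 → choose stop 5 (4).
From stop 5: stop 6=8, stop 3=20 → choose stop 6 (8).
From stop 6: stop 3=28 → choose stop 3 (28).
NN route Base → stop 2 → stop 4 → stop 1 → stop 5 → stop 6 → stop 3 → Base costs 84.
Optimal: Base → stop 2 → stop 4 → stop 1 → stop 3 → stop 5 → stop 6 → Base costs 82 (by enumerating all 360 distinct tours).
Excess = 84 − 82 = 2.

Excess over optimum: 2 m.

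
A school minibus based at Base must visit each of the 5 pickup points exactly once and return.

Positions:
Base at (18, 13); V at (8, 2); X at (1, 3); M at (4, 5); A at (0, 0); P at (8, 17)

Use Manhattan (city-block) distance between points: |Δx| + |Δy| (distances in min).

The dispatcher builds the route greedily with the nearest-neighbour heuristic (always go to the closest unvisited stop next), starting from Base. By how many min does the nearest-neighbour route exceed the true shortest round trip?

Excess over optimum: 6 min.

From Base: P=14, V=21, M=22, X=27, A=31 → choose P (14).
From P: V=15, M=16, X=21, A=25 → choose V (15).
From V: M=7, X=8, A=10 → choose M (7).
From M: X=5, A=9 → choose X (5).
From X: A=4 → choose A (4).
NN route Base → P → V → M → X → A → Base costs 76.
Optimal: Base → V → A → X → M → P → Base costs 70 (by enumerating all 60 distinct tours).
Excess = 76 − 70 = 6.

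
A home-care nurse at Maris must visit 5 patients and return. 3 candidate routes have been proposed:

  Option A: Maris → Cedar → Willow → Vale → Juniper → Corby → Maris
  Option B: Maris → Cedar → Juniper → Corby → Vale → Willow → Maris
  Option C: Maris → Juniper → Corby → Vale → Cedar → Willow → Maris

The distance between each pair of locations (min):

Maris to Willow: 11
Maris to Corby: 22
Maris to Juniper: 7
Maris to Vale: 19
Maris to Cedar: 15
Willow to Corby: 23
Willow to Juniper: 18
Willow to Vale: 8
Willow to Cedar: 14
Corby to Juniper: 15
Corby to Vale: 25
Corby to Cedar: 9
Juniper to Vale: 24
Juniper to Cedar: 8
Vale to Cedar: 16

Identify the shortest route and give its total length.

Shortest is Option B, total 82 min.

Option A: 15 + 14 + 8 + 24 + 15 + 22 = 98
Option B: 15 + 8 + 15 + 25 + 8 + 11 = 82
Option C: 7 + 15 + 25 + 16 + 14 + 11 = 88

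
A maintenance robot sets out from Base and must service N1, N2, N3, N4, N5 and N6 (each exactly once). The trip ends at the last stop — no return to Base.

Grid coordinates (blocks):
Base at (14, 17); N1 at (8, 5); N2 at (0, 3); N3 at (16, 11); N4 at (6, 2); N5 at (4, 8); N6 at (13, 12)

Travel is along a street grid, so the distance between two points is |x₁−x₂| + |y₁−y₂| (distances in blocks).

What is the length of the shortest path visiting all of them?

Minimum one-way distance = 44 blocks.

There are 6! = 720 possible orderings.
Base - N1 - N2 - N3 - N4 - N5 - N6: 18+10+24+19+8+13 = 92
Base - N1 - N2 - N3 - N4 - N6 - N5: 18+10+24+19+17+13 = 101
Base - N1 - N2 - N3 - N5 - N4 - N6: 18+10+24+15+8+17 = 92
Base - N1 - N2 - N3 - N5 - N6 - N4: 18+10+24+15+13+17 = 97
Base - N1 - N2 - N3 - N6 - N4 - N5: 18+10+24+4+17+8 = 81
Base - N1 - N2 - N3 - N6 - N5 - N4: 18+10+24+4+13+8 = 77
Base - N1 - N2 - N4 - N3 - N5 - N6: 18+10+7+19+15+13 = 82
Base - N1 - N2 - N4 - N3 - N6 - N5: 18+10+7+19+4+13 = 71
… (712 more)
Base - N3 - N6 - N5 - N1 - N4 - N2: 8+4+13+7+5+7 = 44  ← best
The minimum is 44.
One shortest path: Base → N3 → N6 → N5 → N1 → N4 → N2.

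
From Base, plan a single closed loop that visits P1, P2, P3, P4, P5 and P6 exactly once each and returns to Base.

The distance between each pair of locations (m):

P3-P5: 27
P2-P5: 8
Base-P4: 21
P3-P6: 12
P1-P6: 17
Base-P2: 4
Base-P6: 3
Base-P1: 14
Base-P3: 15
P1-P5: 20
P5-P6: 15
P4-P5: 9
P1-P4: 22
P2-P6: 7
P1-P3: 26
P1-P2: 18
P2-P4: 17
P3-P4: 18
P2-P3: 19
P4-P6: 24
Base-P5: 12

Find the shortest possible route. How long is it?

Minimum total distance: 82 m.

With 6 stops there are 6!/2 = 360 distinct round trips (a route and its reverse cost the same).
Base - P1 - P2 - P3 - P4 - P5 - P6 - Base: 14+18+19+18+9+15+3 = 96
Base - P1 - P2 - P3 - P4 - P6 - P5 - Base: 14+18+19+18+24+15+12 = 120
Base - P1 - P2 - P3 - P5 - P4 - P6 - Base: 14+18+19+27+9+24+3 = 114
Base - P1 - P2 - P3 - P5 - P6 - P4 - Base: 14+18+19+27+15+24+21 = 138
Base - P1 - P2 - P3 - P6 - P4 - P5 - Base: 14+18+19+12+24+9+12 = 108
Base - P1 - P2 - P3 - P6 - P5 - P4 - Base: 14+18+19+12+15+9+21 = 108
Base - P1 - P2 - P4 - P3 - P5 - P6 - Base: 14+18+17+18+27+15+3 = 112
Base - P1 - P2 - P4 - P3 - P6 - P5 - Base: 14+18+17+18+12+15+12 = 106
… (352 more)
Base - P1 - P2 - P5 - P4 - P3 - P6 - Base: 14+18+8+9+18+12+3 = 82  ← best
The minimum is 82.
One optimal route: Base → P1 → P2 → P5 → P4 → P3 → P6 → Base (or its reverse).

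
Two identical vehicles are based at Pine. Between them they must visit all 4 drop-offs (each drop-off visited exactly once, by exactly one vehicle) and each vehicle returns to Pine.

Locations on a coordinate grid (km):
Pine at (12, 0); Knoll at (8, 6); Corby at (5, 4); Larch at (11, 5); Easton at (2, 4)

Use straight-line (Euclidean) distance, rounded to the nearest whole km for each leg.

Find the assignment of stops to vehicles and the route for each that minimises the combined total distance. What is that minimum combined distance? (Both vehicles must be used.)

Minimum combined distance: 34 km.

Try each way of splitting the stops between the two vehicles (each non-empty) and, for each split, find the best tour for each vehicle:
  {Knoll} + {Corby, Larch, Easton}: 14 + 25 = 39
  {Corby} + {Knoll, Larch, Easton}: 16 + 25 = 41
  {Knoll, Corby} + {Larch, Easton}: 19 + 25 = 44
  {Larch} + {Knoll, Corby, Easton}: 10 + 24 = 34
  {Knoll, Larch} + {Corby, Easton}: 15 + 22 = 37
  {Corby, Larch} + {Knoll, Easton}: 19 + 24 = 43
  … (7 splits in total)
Best: vehicle 1 Pine → Larch → Pine = 10; vehicle 2 Pine → Knoll → Easton → Corby → Pine = 24; combined 34.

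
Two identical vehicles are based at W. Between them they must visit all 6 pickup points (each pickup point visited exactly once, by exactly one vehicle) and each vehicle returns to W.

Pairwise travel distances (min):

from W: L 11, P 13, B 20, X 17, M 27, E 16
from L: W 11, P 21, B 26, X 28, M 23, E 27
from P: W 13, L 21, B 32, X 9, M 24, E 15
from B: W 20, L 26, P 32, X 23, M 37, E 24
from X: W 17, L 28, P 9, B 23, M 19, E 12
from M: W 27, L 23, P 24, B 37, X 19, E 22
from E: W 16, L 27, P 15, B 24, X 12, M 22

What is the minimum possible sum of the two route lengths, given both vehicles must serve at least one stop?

There are 2^5 − 1 = 31 ways to divide the 6 stops into two non-empty groups. For each, the best each vehicle can do is its own shortest tour through its group:
  {L} + {P, B, X, M, E}: 22 + 107 = 129
  {P} + {L, B, X, M, E}: 26 + 109 = 135
  {L, P} + {B, X, M, E}: 45 + 100 = 145
  {B} + {L, P, X, M, E}: 40 + 90 = 130
  {L, B} + {P, X, M, E}: 57 + 79 = 136
  {P, B} + {L, X, M, E}: 65 + 81 = 146
  … (31 splits in total)
Best: vehicle 1 W → L → W = 22; vehicle 2 W → P → X → M → E → B → W = 107; combined 129.

129 min — the smallest possible combined total.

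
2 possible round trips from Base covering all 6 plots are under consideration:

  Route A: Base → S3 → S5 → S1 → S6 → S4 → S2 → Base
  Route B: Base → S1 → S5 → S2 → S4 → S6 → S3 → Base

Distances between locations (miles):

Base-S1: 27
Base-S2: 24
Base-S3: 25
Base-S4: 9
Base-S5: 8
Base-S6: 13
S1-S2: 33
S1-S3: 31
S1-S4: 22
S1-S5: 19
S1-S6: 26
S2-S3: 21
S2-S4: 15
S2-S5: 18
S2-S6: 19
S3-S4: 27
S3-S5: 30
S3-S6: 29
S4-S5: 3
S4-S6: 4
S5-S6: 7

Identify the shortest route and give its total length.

Route A: 25 + 30 + 19 + 26 + 4 + 15 + 24 = 143
Route B: 27 + 19 + 18 + 15 + 4 + 29 + 25 = 137

Shortest is Route B, total 137 miles.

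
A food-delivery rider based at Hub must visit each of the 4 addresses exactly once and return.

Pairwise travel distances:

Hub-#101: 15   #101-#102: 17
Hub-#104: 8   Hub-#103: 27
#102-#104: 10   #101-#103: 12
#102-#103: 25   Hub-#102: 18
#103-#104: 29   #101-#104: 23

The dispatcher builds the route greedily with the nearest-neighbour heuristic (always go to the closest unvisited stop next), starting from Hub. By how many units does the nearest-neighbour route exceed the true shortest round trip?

From Hub: #104=8, #101=15, #102=18, #103=27 → choose #104 (8).
From #104: #102=10, #101=23, #103=29 → choose #102 (10).
From #102: #101=17, #103=25 → choose #101 (17).
From #101: #103=12 → choose #103 (12).
NN route Hub → #104 → #102 → #101 → #103 → Hub costs 74.
Optimal: Hub → #101 → #103 → #102 → #104 → Hub costs 70 (by enumerating all 12 distinct tours).
Excess = 74 − 70 = 4.

4 longer than the optimal tour.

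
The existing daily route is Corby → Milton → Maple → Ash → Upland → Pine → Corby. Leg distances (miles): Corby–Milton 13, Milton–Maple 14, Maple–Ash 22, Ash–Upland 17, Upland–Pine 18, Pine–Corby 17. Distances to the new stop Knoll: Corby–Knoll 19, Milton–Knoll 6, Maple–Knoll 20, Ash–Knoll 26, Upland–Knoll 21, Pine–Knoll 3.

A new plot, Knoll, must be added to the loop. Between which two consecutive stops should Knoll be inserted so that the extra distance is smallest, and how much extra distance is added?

Minimum extra distance: 5 miles, inserting Knoll between Pine and Corby.

Insertion cost between consecutive stops i–j is d(i,Knoll) + d(Knoll,j) − d(i,j):
  between Corby and Milton: 19 + 6 − 13 = 12
  between Milton and Maple: 6 + 20 − 14 = 12
  between Maple and Ash: 20 + 26 − 22 = 24
  between Ash and Upland: 26 + 21 − 17 = 30
  between Upland and Pine: 21 + 3 − 18 = 6
  between Pine and Corby: 3 + 19 − 17 = 5
Cheapest insertion is between Pine and Corby, adding 5.
New total = 101 + 5 = 106.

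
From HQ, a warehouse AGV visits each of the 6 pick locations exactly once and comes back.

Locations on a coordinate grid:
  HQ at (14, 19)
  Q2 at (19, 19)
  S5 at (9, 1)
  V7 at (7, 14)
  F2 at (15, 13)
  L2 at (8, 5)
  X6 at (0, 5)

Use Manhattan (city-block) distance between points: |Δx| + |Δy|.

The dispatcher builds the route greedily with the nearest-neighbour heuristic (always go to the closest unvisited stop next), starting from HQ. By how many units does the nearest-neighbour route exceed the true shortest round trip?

The nearest-neighbour route is 6 longer than optimal.

From HQ: Q2=5, F2=7, V7=12, L2=20, S5=23, X6=28 → choose Q2 (5).
From Q2: F2=10, V7=17, L2=25, S5=28, X6=33 → choose F2 (10).
From F2: V7=9, L2=15, S5=18, X6=23 → choose V7 (9).
From V7: L2=10, S5=15, X6=16 → choose L2 (10).
From L2: S5=5, X6=8 → choose S5 (5).
From S5: X6=13 → choose X6 (13).
NN route HQ → Q2 → F2 → V7 → L2 → S5 → X6 → HQ costs 80.
Optimal: HQ → Q2 → F2 → S5 → L2 → X6 → V7 → HQ costs 74 (by enumerating all 360 distinct tours).
Excess = 80 − 74 = 6.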